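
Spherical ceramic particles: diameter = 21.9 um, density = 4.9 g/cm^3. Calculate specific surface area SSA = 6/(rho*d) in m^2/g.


SSA = 6 / (4.9 * 21.9) = 0.056 m^2/g

0.056


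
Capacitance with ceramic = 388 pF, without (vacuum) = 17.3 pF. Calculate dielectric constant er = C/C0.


er = 388 / 17.3 = 22.43

22.43


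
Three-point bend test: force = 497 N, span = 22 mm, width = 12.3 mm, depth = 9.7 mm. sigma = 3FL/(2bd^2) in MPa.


sigma = 3*497*22/(2*12.3*9.7^2) = 14.2 MPa

14.2


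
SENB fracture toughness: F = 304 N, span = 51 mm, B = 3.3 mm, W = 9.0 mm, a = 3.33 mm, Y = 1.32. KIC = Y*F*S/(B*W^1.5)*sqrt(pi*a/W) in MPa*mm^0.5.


KIC = 1.32*304*51/(3.3*9.0^1.5)*sqrt(pi*3.33/9.0) = 247.64

247.64


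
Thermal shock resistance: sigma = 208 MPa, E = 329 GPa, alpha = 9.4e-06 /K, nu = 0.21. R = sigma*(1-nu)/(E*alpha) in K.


R = 208*(1-0.21)/(329*1000*9.4e-06) = 53 K

53


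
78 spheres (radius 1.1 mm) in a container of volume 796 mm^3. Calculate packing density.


V_sphere = 4/3*pi*1.1^3 = 5.5753 mm^3
Total V = 78*5.5753 = 434.8734 mm^3
PD = 434.8734 / 796 = 0.546

0.546


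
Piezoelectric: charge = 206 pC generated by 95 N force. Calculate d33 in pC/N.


d33 = 206 / 95 = 2.2 pC/N

2.2


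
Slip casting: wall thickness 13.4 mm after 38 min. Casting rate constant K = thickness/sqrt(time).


K = 13.4 / sqrt(38) = 13.4 / 6.1644 = 2.174 mm/min^0.5

2.174


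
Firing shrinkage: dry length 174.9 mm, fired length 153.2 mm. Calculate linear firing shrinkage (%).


FS = (174.9 - 153.2) / 174.9 * 100 = 12.41%

12.41


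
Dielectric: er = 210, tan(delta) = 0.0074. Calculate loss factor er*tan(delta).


Loss = 210 * 0.0074 = 1.554

1.554


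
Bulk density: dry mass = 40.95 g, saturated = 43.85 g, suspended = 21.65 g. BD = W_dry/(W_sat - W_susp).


BD = 40.95 / (43.85 - 21.65) = 40.95 / 22.2 = 1.845 g/cm^3

1.845


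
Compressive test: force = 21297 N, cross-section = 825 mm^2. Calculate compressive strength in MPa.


CS = 21297 / 825 = 25.8 MPa

25.8


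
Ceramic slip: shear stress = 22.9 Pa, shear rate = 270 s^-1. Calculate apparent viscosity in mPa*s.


eta = tau/gamma * 1000 = 22.9/270 * 1000 = 84.8 mPa*s

84.8


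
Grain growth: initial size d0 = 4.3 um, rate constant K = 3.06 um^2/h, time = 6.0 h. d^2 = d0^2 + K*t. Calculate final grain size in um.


d^2 = 4.3^2 + 3.06*6.0 = 36.85
d = sqrt(36.85) = 6.07 um

6.07


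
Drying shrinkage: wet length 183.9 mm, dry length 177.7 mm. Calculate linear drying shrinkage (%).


DS = (183.9 - 177.7) / 183.9 * 100 = 3.37%

3.37


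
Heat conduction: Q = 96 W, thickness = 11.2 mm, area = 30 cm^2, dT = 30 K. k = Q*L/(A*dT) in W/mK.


k = 96*11.2/1000/(30/10000*30) = 11.95 W/mK

11.95


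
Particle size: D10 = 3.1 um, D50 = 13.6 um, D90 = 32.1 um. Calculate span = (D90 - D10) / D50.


Span = (32.1 - 3.1) / 13.6 = 29.0 / 13.6 = 2.132

2.132


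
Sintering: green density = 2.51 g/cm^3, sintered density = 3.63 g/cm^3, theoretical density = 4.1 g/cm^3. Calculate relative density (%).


Relative = 3.63 / 4.1 * 100 = 88.5%

88.5


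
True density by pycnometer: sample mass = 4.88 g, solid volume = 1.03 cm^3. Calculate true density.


TD = 4.88 / 1.03 = 4.738 g/cm^3

4.738


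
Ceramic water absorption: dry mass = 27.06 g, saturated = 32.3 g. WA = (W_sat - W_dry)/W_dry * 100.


WA = (32.3 - 27.06) / 27.06 * 100 = 19.36%

19.36


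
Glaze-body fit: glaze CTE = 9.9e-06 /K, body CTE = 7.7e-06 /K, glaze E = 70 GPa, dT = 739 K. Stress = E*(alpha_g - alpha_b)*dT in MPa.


Stress = 70*1000*(9.9e-06 - 7.7e-06)*739 = 113.8 MPa

113.8


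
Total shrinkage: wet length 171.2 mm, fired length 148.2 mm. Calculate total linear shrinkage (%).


TS = (171.2 - 148.2) / 171.2 * 100 = 13.43%

13.43


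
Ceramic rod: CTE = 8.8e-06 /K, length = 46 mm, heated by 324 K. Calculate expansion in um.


dL = 8.8e-06 * 46 * 324 * 1000 = 131.155 um

131.155


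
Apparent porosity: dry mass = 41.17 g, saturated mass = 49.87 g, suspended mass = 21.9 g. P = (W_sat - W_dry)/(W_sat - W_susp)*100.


P = (49.87 - 41.17) / (49.87 - 21.9) * 100 = 8.7 / 27.97 * 100 = 31.1%

31.1


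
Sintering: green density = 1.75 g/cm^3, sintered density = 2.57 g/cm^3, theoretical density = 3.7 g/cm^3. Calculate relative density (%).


Relative = 2.57 / 3.7 * 100 = 69.5%

69.5


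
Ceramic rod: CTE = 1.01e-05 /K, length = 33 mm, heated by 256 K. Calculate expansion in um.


dL = 1.01e-05 * 33 * 256 * 1000 = 85.325 um

85.325


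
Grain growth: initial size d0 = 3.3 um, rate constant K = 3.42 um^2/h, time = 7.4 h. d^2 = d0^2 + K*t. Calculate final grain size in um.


d^2 = 3.3^2 + 3.42*7.4 = 36.198
d = sqrt(36.198) = 6.02 um

6.02


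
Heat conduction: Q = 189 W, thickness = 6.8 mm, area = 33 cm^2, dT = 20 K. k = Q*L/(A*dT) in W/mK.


k = 189*6.8/1000/(33/10000*20) = 19.47 W/mK

19.47


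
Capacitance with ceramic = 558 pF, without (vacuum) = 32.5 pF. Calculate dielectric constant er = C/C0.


er = 558 / 32.5 = 17.17

17.17


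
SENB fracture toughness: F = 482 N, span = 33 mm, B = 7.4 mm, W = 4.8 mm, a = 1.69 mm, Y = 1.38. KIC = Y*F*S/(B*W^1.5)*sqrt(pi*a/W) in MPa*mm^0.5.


KIC = 1.38*482*33/(7.4*4.8^1.5)*sqrt(pi*1.69/4.8) = 296.65

296.65


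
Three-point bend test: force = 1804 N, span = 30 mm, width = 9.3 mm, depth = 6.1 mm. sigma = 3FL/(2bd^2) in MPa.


sigma = 3*1804*30/(2*9.3*6.1^2) = 234.6 MPa

234.6


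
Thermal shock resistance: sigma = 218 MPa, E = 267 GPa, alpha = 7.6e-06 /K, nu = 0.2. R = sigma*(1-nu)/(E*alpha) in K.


R = 218*(1-0.2)/(267*1000*7.6e-06) = 86 K

86


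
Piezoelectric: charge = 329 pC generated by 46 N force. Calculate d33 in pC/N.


d33 = 329 / 46 = 7.2 pC/N

7.2


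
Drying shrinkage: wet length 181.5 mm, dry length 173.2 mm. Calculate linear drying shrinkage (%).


DS = (181.5 - 173.2) / 181.5 * 100 = 4.57%

4.57


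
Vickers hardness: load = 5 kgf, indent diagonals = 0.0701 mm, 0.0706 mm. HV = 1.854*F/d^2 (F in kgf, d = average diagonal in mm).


d_avg = (0.0701+0.0706)/2 = 0.07035 mm
HV = 1.854*5/0.07035^2 = 1873

1873


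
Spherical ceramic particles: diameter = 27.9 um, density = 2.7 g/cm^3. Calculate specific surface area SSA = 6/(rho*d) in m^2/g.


SSA = 6 / (2.7 * 27.9) = 0.08 m^2/g

0.08


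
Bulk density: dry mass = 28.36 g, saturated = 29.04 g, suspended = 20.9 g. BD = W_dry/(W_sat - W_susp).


BD = 28.36 / (29.04 - 20.9) = 28.36 / 8.14 = 3.484 g/cm^3

3.484


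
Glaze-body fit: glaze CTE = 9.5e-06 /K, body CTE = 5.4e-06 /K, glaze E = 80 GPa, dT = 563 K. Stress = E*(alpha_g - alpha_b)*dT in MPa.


Stress = 80*1000*(9.5e-06 - 5.4e-06)*563 = 184.7 MPa

184.7


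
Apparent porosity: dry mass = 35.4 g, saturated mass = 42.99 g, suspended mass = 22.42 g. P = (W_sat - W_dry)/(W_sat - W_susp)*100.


P = (42.99 - 35.4) / (42.99 - 22.42) * 100 = 7.59 / 20.57 * 100 = 36.9%

36.9


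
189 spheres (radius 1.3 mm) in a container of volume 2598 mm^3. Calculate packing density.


V_sphere = 4/3*pi*1.3^3 = 9.2028 mm^3
Total V = 189*9.2028 = 1739.3292 mm^3
PD = 1739.3292 / 2598 = 0.669

0.669


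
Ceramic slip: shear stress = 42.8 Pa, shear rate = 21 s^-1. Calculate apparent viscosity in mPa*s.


eta = tau/gamma * 1000 = 42.8/21 * 1000 = 2038.1 mPa*s

2038.1


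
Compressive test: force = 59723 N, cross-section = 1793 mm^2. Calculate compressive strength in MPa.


CS = 59723 / 1793 = 33.3 MPa

33.3


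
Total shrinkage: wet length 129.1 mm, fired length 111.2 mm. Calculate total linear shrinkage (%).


TS = (129.1 - 111.2) / 129.1 * 100 = 13.87%

13.87


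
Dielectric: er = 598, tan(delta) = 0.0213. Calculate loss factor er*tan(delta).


Loss = 598 * 0.0213 = 12.737

12.737


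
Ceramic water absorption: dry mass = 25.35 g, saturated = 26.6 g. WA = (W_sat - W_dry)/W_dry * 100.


WA = (26.6 - 25.35) / 25.35 * 100 = 4.93%

4.93


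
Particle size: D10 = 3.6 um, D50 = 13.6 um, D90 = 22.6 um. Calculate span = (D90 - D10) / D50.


Span = (22.6 - 3.6) / 13.6 = 19.0 / 13.6 = 1.397

1.397


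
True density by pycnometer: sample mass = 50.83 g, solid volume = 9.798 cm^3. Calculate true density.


TD = 50.83 / 9.798 = 5.188 g/cm^3

5.188


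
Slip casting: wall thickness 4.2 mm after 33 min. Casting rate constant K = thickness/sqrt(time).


K = 4.2 / sqrt(33) = 4.2 / 5.7446 = 0.731 mm/min^0.5

0.731


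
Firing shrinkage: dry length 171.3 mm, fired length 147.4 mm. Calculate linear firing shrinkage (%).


FS = (171.3 - 147.4) / 171.3 * 100 = 13.95%

13.95


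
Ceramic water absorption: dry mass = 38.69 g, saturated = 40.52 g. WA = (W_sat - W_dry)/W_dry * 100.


WA = (40.52 - 38.69) / 38.69 * 100 = 4.73%

4.73


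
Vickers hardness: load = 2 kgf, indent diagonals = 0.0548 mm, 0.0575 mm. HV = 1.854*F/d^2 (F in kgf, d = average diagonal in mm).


d_avg = (0.0548+0.0575)/2 = 0.05615 mm
HV = 1.854*2/0.05615^2 = 1176

1176


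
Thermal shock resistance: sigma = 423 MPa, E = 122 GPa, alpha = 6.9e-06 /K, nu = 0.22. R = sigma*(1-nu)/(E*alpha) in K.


R = 423*(1-0.22)/(122*1000*6.9e-06) = 392 K

392


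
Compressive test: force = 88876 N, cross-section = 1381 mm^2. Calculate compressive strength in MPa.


CS = 88876 / 1381 = 64.4 MPa

64.4


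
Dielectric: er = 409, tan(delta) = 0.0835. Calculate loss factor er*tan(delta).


Loss = 409 * 0.0835 = 34.152

34.152


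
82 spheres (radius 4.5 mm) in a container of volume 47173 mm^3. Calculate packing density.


V_sphere = 4/3*pi*4.5^3 = 381.7035 mm^3
Total V = 82*381.7035 = 31299.687 mm^3
PD = 31299.687 / 47173 = 0.664

0.664


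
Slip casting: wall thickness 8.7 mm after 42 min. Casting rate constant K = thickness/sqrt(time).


K = 8.7 / sqrt(42) = 8.7 / 6.4807 = 1.342 mm/min^0.5

1.342


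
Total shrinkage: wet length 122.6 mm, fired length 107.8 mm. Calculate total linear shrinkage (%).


TS = (122.6 - 107.8) / 122.6 * 100 = 12.07%

12.07


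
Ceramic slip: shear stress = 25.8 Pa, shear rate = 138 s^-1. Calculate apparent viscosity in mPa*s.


eta = tau/gamma * 1000 = 25.8/138 * 1000 = 187.0 mPa*s

187.0


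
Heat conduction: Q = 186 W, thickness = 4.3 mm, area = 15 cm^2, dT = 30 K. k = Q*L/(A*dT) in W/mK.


k = 186*4.3/1000/(15/10000*30) = 17.77 W/mK

17.77


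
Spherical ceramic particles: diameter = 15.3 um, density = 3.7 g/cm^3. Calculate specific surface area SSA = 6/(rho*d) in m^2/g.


SSA = 6 / (3.7 * 15.3) = 0.106 m^2/g

0.106


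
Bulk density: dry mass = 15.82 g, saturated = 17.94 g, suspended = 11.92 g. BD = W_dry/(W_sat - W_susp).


BD = 15.82 / (17.94 - 11.92) = 15.82 / 6.02 = 2.628 g/cm^3

2.628


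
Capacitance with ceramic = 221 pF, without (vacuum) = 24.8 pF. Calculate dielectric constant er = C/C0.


er = 221 / 24.8 = 8.91

8.91


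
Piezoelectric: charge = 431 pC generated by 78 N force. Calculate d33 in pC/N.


d33 = 431 / 78 = 5.5 pC/N

5.5


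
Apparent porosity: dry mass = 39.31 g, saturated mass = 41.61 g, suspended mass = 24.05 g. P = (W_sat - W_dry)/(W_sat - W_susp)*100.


P = (41.61 - 39.31) / (41.61 - 24.05) * 100 = 2.3 / 17.56 * 100 = 13.1%

13.1


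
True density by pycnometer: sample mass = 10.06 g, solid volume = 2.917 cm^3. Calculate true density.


TD = 10.06 / 2.917 = 3.449 g/cm^3

3.449


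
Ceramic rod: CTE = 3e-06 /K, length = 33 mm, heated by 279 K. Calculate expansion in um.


dL = 3e-06 * 33 * 279 * 1000 = 27.621 um

27.621


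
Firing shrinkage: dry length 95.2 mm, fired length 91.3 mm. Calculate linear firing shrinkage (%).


FS = (95.2 - 91.3) / 95.2 * 100 = 4.1%

4.1


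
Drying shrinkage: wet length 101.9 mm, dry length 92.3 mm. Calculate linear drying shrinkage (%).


DS = (101.9 - 92.3) / 101.9 * 100 = 9.42%

9.42


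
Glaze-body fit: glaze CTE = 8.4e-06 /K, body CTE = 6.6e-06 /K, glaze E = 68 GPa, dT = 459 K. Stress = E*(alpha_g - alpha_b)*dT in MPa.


Stress = 68*1000*(8.4e-06 - 6.6e-06)*459 = 56.2 MPa

56.2


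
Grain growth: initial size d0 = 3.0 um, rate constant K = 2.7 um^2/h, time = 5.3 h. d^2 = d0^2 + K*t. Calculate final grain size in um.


d^2 = 3.0^2 + 2.7*5.3 = 23.31
d = sqrt(23.31) = 4.83 um

4.83


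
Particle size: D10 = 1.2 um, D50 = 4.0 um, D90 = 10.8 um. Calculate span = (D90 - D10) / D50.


Span = (10.8 - 1.2) / 4.0 = 9.6 / 4.0 = 2.4

2.4


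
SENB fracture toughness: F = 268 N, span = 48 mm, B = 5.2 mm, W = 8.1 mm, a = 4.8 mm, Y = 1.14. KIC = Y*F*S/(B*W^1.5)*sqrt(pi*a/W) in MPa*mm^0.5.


KIC = 1.14*268*48/(5.2*8.1^1.5)*sqrt(pi*4.8/8.1) = 166.92

166.92


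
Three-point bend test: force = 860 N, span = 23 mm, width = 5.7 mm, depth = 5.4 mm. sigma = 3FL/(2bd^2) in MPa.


sigma = 3*860*23/(2*5.7*5.4^2) = 178.5 MPa

178.5


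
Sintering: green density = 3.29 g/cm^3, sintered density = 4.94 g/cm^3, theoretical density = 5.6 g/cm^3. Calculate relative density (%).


Relative = 4.94 / 5.6 * 100 = 88.2%

88.2


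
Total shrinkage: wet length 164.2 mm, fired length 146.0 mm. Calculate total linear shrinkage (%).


TS = (164.2 - 146.0) / 164.2 * 100 = 11.08%

11.08


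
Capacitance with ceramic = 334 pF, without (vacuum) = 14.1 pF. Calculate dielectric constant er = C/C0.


er = 334 / 14.1 = 23.69

23.69


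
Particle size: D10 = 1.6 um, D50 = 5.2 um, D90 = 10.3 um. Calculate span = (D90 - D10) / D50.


Span = (10.3 - 1.6) / 5.2 = 8.7 / 5.2 = 1.673

1.673


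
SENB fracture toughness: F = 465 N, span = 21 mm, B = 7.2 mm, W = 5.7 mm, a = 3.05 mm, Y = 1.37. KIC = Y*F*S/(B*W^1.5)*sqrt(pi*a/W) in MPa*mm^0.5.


KIC = 1.37*465*21/(7.2*5.7^1.5)*sqrt(pi*3.05/5.7) = 177.03

177.03


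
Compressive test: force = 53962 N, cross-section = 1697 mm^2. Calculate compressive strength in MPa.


CS = 53962 / 1697 = 31.8 MPa

31.8


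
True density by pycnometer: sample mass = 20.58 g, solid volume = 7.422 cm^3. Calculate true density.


TD = 20.58 / 7.422 = 2.773 g/cm^3

2.773


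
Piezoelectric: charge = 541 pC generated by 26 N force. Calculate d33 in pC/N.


d33 = 541 / 26 = 20.8 pC/N

20.8


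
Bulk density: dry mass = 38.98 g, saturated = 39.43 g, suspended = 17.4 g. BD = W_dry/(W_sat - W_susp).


BD = 38.98 / (39.43 - 17.4) = 38.98 / 22.03 = 1.769 g/cm^3

1.769


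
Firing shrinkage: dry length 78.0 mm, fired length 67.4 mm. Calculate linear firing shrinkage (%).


FS = (78.0 - 67.4) / 78.0 * 100 = 13.59%

13.59


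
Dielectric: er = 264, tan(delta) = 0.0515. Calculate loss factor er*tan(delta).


Loss = 264 * 0.0515 = 13.596

13.596


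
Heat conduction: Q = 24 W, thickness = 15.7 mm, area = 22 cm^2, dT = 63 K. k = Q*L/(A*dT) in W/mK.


k = 24*15.7/1000/(22/10000*63) = 2.72 W/mK

2.72


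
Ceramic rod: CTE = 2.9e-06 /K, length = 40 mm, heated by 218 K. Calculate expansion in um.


dL = 2.9e-06 * 40 * 218 * 1000 = 25.288 um

25.288


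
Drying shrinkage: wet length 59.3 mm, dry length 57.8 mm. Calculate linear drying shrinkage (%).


DS = (59.3 - 57.8) / 59.3 * 100 = 2.53%

2.53


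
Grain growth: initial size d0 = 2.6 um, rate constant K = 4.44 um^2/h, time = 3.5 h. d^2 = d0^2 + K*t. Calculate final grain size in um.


d^2 = 2.6^2 + 4.44*3.5 = 22.3
d = sqrt(22.3) = 4.72 um

4.72


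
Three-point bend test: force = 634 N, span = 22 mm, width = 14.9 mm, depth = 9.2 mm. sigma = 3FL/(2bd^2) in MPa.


sigma = 3*634*22/(2*14.9*9.2^2) = 16.6 MPa

16.6


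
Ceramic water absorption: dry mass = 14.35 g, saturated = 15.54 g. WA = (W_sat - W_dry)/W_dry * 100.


WA = (15.54 - 14.35) / 14.35 * 100 = 8.29%

8.29


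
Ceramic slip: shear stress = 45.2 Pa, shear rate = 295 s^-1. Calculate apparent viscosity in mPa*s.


eta = tau/gamma * 1000 = 45.2/295 * 1000 = 153.2 mPa*s

153.2


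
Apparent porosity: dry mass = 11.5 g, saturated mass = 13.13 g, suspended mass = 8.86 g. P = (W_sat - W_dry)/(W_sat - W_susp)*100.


P = (13.13 - 11.5) / (13.13 - 8.86) * 100 = 1.63 / 4.27 * 100 = 38.2%

38.2


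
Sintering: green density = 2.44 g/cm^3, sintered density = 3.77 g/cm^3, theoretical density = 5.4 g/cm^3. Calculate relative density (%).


Relative = 3.77 / 5.4 * 100 = 69.8%

69.8


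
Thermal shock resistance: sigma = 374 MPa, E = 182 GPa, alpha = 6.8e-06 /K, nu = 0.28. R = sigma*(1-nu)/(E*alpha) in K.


R = 374*(1-0.28)/(182*1000*6.8e-06) = 218 K

218


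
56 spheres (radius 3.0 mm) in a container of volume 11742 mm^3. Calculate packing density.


V_sphere = 4/3*pi*3.0^3 = 113.0973 mm^3
Total V = 56*113.0973 = 6333.4488 mm^3
PD = 6333.4488 / 11742 = 0.539

0.539


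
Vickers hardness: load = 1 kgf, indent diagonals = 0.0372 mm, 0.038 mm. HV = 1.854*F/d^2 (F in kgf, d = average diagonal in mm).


d_avg = (0.0372+0.038)/2 = 0.0376 mm
HV = 1.854*1/0.0376^2 = 1311

1311


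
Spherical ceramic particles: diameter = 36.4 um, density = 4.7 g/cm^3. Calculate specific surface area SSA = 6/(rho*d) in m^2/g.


SSA = 6 / (4.7 * 36.4) = 0.035 m^2/g

0.035


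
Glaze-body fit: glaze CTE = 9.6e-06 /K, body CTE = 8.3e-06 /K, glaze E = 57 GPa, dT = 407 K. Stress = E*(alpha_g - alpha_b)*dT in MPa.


Stress = 57*1000*(9.6e-06 - 8.3e-06)*407 = 30.2 MPa

30.2


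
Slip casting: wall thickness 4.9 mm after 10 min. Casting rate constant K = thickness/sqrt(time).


K = 4.9 / sqrt(10) = 4.9 / 3.1623 = 1.55 mm/min^0.5

1.55


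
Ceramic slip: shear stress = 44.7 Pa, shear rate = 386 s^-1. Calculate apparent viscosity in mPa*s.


eta = tau/gamma * 1000 = 44.7/386 * 1000 = 115.8 mPa*s

115.8


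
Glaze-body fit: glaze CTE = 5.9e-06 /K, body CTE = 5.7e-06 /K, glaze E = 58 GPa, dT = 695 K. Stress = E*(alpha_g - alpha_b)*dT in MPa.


Stress = 58*1000*(5.9e-06 - 5.7e-06)*695 = 8.1 MPa

8.1


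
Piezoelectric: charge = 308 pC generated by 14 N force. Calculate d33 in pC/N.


d33 = 308 / 14 = 22.0 pC/N

22.0


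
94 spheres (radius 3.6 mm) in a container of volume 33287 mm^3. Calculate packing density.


V_sphere = 4/3*pi*3.6^3 = 195.4322 mm^3
Total V = 94*195.4322 = 18370.6268 mm^3
PD = 18370.6268 / 33287 = 0.552

0.552


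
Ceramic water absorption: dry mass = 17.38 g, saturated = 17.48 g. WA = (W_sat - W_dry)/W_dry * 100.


WA = (17.48 - 17.38) / 17.38 * 100 = 0.58%

0.58


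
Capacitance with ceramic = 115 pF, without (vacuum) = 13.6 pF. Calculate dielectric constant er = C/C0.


er = 115 / 13.6 = 8.46

8.46


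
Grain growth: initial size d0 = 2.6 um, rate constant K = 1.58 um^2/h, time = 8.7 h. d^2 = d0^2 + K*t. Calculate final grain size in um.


d^2 = 2.6^2 + 1.58*8.7 = 20.506
d = sqrt(20.506) = 4.53 um

4.53


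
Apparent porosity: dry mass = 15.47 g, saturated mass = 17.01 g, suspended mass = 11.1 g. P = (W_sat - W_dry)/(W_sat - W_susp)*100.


P = (17.01 - 15.47) / (17.01 - 11.1) * 100 = 1.54 / 5.91 * 100 = 26.1%

26.1


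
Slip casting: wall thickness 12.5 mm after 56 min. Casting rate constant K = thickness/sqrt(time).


K = 12.5 / sqrt(56) = 12.5 / 7.4833 = 1.67 mm/min^0.5

1.67


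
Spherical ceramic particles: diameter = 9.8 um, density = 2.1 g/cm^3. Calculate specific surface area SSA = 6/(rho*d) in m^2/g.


SSA = 6 / (2.1 * 9.8) = 0.292 m^2/g

0.292


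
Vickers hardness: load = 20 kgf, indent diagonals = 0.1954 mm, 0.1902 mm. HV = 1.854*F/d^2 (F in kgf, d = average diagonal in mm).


d_avg = (0.1954+0.1902)/2 = 0.1928 mm
HV = 1.854*20/0.1928^2 = 998

998


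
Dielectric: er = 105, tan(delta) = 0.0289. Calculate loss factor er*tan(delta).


Loss = 105 * 0.0289 = 3.035

3.035


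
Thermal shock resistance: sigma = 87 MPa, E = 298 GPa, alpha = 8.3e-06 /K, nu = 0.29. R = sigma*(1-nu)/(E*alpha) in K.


R = 87*(1-0.29)/(298*1000*8.3e-06) = 25 K

25


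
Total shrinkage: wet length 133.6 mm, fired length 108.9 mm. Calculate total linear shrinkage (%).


TS = (133.6 - 108.9) / 133.6 * 100 = 18.49%

18.49


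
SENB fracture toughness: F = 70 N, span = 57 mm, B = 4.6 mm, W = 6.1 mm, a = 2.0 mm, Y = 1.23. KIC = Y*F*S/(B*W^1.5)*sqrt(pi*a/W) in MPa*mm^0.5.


KIC = 1.23*70*57/(4.6*6.1^1.5)*sqrt(pi*2.0/6.1) = 71.87

71.87


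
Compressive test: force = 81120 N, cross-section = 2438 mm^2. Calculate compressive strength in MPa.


CS = 81120 / 2438 = 33.3 MPa

33.3


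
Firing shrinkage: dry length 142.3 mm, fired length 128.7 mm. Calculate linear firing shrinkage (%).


FS = (142.3 - 128.7) / 142.3 * 100 = 9.56%

9.56


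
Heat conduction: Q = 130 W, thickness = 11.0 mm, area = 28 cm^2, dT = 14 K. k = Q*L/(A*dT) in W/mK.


k = 130*11.0/1000/(28/10000*14) = 36.48 W/mK

36.48


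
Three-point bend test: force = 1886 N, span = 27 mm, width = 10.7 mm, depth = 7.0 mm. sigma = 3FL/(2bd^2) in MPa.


sigma = 3*1886*27/(2*10.7*7.0^2) = 145.7 MPa

145.7


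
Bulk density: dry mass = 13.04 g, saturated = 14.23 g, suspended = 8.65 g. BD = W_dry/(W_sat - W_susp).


BD = 13.04 / (14.23 - 8.65) = 13.04 / 5.58 = 2.337 g/cm^3

2.337


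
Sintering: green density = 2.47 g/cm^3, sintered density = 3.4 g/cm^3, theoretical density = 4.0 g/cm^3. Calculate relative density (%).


Relative = 3.4 / 4.0 * 100 = 85.0%

85.0


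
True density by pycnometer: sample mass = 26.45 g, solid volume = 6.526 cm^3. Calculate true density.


TD = 26.45 / 6.526 = 4.053 g/cm^3

4.053


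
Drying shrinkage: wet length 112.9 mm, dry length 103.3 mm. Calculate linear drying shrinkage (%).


DS = (112.9 - 103.3) / 112.9 * 100 = 8.5%

8.5


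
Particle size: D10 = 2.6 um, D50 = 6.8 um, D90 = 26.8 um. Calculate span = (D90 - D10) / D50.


Span = (26.8 - 2.6) / 6.8 = 24.2 / 6.8 = 3.559

3.559


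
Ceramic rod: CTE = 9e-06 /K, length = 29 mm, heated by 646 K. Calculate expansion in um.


dL = 9e-06 * 29 * 646 * 1000 = 168.606 um

168.606


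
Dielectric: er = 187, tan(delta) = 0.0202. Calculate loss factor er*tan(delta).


Loss = 187 * 0.0202 = 3.777

3.777


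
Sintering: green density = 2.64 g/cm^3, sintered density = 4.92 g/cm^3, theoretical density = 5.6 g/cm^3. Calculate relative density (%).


Relative = 4.92 / 5.6 * 100 = 87.9%

87.9


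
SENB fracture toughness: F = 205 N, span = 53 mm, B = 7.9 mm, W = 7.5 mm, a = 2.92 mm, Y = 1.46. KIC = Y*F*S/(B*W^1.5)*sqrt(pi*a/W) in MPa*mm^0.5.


KIC = 1.46*205*53/(7.9*7.5^1.5)*sqrt(pi*2.92/7.5) = 108.12

108.12


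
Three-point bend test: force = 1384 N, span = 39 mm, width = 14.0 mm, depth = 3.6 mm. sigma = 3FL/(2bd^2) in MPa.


sigma = 3*1384*39/(2*14.0*3.6^2) = 446.2 MPa

446.2


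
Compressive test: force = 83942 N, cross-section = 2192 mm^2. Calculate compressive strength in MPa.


CS = 83942 / 2192 = 38.3 MPa

38.3


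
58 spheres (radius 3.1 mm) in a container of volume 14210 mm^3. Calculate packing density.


V_sphere = 4/3*pi*3.1^3 = 124.7882 mm^3
Total V = 58*124.7882 = 7237.7156 mm^3
PD = 7237.7156 / 14210 = 0.509

0.509


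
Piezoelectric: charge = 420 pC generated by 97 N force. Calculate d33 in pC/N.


d33 = 420 / 97 = 4.3 pC/N

4.3


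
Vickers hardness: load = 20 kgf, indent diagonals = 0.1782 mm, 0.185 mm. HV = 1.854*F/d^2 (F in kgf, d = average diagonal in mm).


d_avg = (0.1782+0.185)/2 = 0.1816 mm
HV = 1.854*20/0.1816^2 = 1124

1124


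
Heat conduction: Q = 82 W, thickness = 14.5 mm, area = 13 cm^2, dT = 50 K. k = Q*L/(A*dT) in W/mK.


k = 82*14.5/1000/(13/10000*50) = 18.29 W/mK

18.29


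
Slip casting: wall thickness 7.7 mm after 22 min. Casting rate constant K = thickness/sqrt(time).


K = 7.7 / sqrt(22) = 7.7 / 4.6904 = 1.642 mm/min^0.5

1.642


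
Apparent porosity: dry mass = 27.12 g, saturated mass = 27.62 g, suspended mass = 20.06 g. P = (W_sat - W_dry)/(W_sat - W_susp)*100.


P = (27.62 - 27.12) / (27.62 - 20.06) * 100 = 0.5 / 7.56 * 100 = 6.6%

6.6


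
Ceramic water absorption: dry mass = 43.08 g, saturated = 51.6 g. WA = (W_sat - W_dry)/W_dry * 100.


WA = (51.6 - 43.08) / 43.08 * 100 = 19.78%

19.78


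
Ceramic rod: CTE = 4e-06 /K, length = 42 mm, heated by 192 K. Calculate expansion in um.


dL = 4e-06 * 42 * 192 * 1000 = 32.256 um

32.256


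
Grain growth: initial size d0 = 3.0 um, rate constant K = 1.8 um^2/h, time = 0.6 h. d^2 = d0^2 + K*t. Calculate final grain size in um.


d^2 = 3.0^2 + 1.8*0.6 = 10.08
d = sqrt(10.08) = 3.17 um

3.17


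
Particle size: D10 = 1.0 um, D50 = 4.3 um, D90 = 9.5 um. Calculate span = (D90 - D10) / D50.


Span = (9.5 - 1.0) / 4.3 = 8.5 / 4.3 = 1.977

1.977


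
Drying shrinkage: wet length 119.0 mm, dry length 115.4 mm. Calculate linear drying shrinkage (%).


DS = (119.0 - 115.4) / 119.0 * 100 = 3.03%

3.03


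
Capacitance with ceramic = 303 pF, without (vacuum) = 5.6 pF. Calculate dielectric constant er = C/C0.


er = 303 / 5.6 = 54.11

54.11


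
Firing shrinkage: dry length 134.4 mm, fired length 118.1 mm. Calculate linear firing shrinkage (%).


FS = (134.4 - 118.1) / 134.4 * 100 = 12.13%

12.13


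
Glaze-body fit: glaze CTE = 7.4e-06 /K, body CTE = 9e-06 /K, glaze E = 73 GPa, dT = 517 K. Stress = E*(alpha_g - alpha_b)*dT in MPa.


Stress = 73*1000*(7.4e-06 - 9e-06)*517 = -60.4 MPa

-60.4


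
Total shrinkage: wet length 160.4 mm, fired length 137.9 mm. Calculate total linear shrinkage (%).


TS = (160.4 - 137.9) / 160.4 * 100 = 14.03%

14.03


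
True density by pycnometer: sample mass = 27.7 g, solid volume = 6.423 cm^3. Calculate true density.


TD = 27.7 / 6.423 = 4.313 g/cm^3

4.313


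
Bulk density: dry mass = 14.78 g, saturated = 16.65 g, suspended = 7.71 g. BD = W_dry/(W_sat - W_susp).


BD = 14.78 / (16.65 - 7.71) = 14.78 / 8.94 = 1.653 g/cm^3

1.653


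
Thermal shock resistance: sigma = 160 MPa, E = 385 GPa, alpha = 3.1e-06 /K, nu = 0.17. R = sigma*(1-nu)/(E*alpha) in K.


R = 160*(1-0.17)/(385*1000*3.1e-06) = 111 K

111


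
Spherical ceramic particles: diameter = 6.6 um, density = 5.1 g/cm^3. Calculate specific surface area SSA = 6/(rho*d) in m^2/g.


SSA = 6 / (5.1 * 6.6) = 0.178 m^2/g

0.178


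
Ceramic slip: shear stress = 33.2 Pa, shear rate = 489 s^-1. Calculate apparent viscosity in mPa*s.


eta = tau/gamma * 1000 = 33.2/489 * 1000 = 67.9 mPa*s

67.9


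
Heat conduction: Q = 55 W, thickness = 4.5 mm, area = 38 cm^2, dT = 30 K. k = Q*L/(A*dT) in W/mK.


k = 55*4.5/1000/(38/10000*30) = 2.17 W/mK

2.17


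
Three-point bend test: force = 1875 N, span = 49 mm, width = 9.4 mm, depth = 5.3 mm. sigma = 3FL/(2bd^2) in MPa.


sigma = 3*1875*49/(2*9.4*5.3^2) = 521.9 MPa

521.9


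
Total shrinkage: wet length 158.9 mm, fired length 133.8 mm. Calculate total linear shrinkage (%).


TS = (158.9 - 133.8) / 158.9 * 100 = 15.8%

15.8


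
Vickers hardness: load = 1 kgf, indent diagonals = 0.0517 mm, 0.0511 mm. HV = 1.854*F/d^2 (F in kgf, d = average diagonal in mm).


d_avg = (0.0517+0.0511)/2 = 0.0514 mm
HV = 1.854*1/0.0514^2 = 702

702


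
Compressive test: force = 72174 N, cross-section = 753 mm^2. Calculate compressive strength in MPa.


CS = 72174 / 753 = 95.8 MPa

95.8


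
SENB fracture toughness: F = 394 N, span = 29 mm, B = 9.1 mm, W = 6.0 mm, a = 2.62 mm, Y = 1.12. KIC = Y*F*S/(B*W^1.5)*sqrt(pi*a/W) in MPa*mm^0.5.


KIC = 1.12*394*29/(9.1*6.0^1.5)*sqrt(pi*2.62/6.0) = 112.07

112.07


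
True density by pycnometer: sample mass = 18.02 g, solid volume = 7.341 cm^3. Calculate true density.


TD = 18.02 / 7.341 = 2.455 g/cm^3

2.455


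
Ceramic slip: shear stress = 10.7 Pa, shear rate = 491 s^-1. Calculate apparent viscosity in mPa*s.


eta = tau/gamma * 1000 = 10.7/491 * 1000 = 21.8 mPa*s

21.8


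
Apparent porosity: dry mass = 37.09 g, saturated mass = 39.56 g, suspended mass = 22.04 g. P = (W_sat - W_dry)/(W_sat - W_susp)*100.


P = (39.56 - 37.09) / (39.56 - 22.04) * 100 = 2.47 / 17.52 * 100 = 14.1%

14.1


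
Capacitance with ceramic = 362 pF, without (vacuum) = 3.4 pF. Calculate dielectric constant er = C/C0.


er = 362 / 3.4 = 106.47

106.47


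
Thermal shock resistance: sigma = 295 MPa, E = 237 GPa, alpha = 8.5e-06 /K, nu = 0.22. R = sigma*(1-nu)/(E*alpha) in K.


R = 295*(1-0.22)/(237*1000*8.5e-06) = 114 K

114


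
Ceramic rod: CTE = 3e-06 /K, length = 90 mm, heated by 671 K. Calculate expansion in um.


dL = 3e-06 * 90 * 671 * 1000 = 181.17 um

181.17


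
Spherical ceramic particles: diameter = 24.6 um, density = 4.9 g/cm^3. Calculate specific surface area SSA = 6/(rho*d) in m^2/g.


SSA = 6 / (4.9 * 24.6) = 0.05 m^2/g

0.05


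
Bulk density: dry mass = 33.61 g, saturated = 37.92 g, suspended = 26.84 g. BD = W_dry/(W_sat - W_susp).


BD = 33.61 / (37.92 - 26.84) = 33.61 / 11.08 = 3.033 g/cm^3

3.033


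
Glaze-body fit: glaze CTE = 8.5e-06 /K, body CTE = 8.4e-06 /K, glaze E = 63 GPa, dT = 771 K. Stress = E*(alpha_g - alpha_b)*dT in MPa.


Stress = 63*1000*(8.5e-06 - 8.4e-06)*771 = 4.9 MPa

4.9


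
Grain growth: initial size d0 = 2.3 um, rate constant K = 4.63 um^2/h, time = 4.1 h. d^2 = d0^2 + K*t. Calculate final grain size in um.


d^2 = 2.3^2 + 4.63*4.1 = 24.273
d = sqrt(24.273) = 4.93 um

4.93


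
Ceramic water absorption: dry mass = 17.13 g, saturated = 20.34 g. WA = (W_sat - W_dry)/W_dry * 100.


WA = (20.34 - 17.13) / 17.13 * 100 = 18.74%

18.74


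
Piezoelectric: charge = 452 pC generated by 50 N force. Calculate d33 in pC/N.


d33 = 452 / 50 = 9.0 pC/N

9.0


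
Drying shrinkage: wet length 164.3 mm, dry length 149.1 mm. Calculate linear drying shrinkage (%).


DS = (164.3 - 149.1) / 164.3 * 100 = 9.25%

9.25


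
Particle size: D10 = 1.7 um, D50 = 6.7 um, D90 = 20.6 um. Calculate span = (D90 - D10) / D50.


Span = (20.6 - 1.7) / 6.7 = 18.9 / 6.7 = 2.821

2.821


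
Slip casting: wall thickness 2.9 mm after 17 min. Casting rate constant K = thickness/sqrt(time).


K = 2.9 / sqrt(17) = 2.9 / 4.1231 = 0.703 mm/min^0.5

0.703


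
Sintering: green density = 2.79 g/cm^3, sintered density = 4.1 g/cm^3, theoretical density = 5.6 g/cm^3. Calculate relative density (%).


Relative = 4.1 / 5.6 * 100 = 73.2%

73.2


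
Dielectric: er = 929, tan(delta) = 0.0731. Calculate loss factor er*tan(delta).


Loss = 929 * 0.0731 = 67.91

67.91


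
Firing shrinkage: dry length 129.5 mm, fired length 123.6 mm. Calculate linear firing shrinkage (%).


FS = (129.5 - 123.6) / 129.5 * 100 = 4.56%

4.56


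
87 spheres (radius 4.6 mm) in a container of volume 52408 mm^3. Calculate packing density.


V_sphere = 4/3*pi*4.6^3 = 407.7201 mm^3
Total V = 87*407.7201 = 35471.6487 mm^3
PD = 35471.6487 / 52408 = 0.677

0.677


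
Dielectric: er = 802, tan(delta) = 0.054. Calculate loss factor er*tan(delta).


Loss = 802 * 0.054 = 43.308

43.308


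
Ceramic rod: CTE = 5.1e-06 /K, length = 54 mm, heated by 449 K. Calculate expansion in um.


dL = 5.1e-06 * 54 * 449 * 1000 = 123.655 um

123.655


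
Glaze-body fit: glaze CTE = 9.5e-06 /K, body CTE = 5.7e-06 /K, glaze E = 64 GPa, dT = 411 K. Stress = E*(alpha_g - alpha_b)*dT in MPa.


Stress = 64*1000*(9.5e-06 - 5.7e-06)*411 = 100.0 MPa

100.0


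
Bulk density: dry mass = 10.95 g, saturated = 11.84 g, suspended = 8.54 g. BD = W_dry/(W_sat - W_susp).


BD = 10.95 / (11.84 - 8.54) = 10.95 / 3.3 = 3.318 g/cm^3

3.318


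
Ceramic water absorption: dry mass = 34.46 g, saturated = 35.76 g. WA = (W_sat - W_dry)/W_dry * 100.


WA = (35.76 - 34.46) / 34.46 * 100 = 3.77%

3.77


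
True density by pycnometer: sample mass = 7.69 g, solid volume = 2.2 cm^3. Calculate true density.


TD = 7.69 / 2.2 = 3.495 g/cm^3

3.495


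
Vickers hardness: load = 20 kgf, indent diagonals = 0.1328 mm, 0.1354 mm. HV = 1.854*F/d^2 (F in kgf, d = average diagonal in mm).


d_avg = (0.1328+0.1354)/2 = 0.1341 mm
HV = 1.854*20/0.1341^2 = 2062

2062


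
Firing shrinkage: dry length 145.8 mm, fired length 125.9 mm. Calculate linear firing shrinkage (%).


FS = (145.8 - 125.9) / 145.8 * 100 = 13.65%

13.65


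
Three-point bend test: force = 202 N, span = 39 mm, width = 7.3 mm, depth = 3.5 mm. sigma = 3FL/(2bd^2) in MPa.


sigma = 3*202*39/(2*7.3*3.5^2) = 132.1 MPa

132.1


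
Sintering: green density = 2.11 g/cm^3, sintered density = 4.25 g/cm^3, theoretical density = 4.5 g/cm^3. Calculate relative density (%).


Relative = 4.25 / 4.5 * 100 = 94.4%

94.4


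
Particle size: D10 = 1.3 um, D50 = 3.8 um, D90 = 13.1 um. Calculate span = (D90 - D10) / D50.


Span = (13.1 - 1.3) / 3.8 = 11.8 / 3.8 = 3.105

3.105


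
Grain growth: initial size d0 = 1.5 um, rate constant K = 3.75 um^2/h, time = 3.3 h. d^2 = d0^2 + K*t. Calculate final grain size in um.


d^2 = 1.5^2 + 3.75*3.3 = 14.625
d = sqrt(14.625) = 3.82 um

3.82


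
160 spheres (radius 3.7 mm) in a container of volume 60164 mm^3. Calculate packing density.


V_sphere = 4/3*pi*3.7^3 = 212.1748 mm^3
Total V = 160*212.1748 = 33947.968 mm^3
PD = 33947.968 / 60164 = 0.564

0.564


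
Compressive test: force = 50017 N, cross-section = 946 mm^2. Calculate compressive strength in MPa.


CS = 50017 / 946 = 52.9 MPa

52.9


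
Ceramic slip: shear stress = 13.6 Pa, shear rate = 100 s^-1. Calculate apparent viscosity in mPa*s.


eta = tau/gamma * 1000 = 13.6/100 * 1000 = 136.0 mPa*s

136.0


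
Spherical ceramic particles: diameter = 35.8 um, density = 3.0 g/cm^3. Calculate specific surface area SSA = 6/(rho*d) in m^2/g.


SSA = 6 / (3.0 * 35.8) = 0.056 m^2/g

0.056


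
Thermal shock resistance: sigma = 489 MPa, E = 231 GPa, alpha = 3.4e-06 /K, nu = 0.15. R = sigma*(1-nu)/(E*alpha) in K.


R = 489*(1-0.15)/(231*1000*3.4e-06) = 529 K

529


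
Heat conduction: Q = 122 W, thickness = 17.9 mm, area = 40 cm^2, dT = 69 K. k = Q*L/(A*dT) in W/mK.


k = 122*17.9/1000/(40/10000*69) = 7.91 W/mK

7.91


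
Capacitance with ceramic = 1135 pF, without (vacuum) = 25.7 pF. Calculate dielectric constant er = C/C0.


er = 1135 / 25.7 = 44.16

44.16


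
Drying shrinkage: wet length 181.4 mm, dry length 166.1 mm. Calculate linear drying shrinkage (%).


DS = (181.4 - 166.1) / 181.4 * 100 = 8.43%

8.43


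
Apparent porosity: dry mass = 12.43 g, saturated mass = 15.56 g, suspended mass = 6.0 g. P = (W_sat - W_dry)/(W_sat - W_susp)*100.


P = (15.56 - 12.43) / (15.56 - 6.0) * 100 = 3.13 / 9.56 * 100 = 32.7%

32.7


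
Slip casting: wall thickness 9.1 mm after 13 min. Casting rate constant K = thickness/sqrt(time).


K = 9.1 / sqrt(13) = 9.1 / 3.6056 = 2.524 mm/min^0.5

2.524


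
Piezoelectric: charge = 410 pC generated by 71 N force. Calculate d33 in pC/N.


d33 = 410 / 71 = 5.8 pC/N

5.8


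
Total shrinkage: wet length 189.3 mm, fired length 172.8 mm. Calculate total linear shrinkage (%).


TS = (189.3 - 172.8) / 189.3 * 100 = 8.72%

8.72


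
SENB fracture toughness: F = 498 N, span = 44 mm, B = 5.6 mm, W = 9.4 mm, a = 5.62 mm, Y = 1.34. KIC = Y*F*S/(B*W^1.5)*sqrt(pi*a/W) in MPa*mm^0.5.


KIC = 1.34*498*44/(5.6*9.4^1.5)*sqrt(pi*5.62/9.4) = 249.34

249.34


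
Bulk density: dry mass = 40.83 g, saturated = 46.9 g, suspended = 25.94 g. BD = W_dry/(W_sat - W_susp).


BD = 40.83 / (46.9 - 25.94) = 40.83 / 20.96 = 1.948 g/cm^3

1.948


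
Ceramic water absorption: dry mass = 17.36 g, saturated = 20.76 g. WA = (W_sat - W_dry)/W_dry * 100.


WA = (20.76 - 17.36) / 17.36 * 100 = 19.59%

19.59


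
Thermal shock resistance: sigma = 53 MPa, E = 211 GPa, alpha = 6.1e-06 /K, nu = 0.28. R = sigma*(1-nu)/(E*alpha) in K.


R = 53*(1-0.28)/(211*1000*6.1e-06) = 30 K

30


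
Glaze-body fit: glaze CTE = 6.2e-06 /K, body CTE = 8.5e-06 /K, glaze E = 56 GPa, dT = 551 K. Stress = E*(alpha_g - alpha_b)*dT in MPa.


Stress = 56*1000*(6.2e-06 - 8.5e-06)*551 = -71.0 MPa

-71.0


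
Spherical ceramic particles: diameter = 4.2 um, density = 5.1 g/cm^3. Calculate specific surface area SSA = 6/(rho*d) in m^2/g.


SSA = 6 / (5.1 * 4.2) = 0.28 m^2/g

0.28


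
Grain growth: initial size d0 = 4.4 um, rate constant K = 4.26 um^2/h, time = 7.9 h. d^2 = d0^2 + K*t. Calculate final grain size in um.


d^2 = 4.4^2 + 4.26*7.9 = 53.014
d = sqrt(53.014) = 7.28 um

7.28


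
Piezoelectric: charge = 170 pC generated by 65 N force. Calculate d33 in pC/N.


d33 = 170 / 65 = 2.6 pC/N

2.6


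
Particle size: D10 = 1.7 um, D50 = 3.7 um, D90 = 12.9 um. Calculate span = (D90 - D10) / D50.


Span = (12.9 - 1.7) / 3.7 = 11.2 / 3.7 = 3.027

3.027


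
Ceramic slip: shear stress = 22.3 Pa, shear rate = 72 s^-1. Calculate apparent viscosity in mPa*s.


eta = tau/gamma * 1000 = 22.3/72 * 1000 = 309.7 mPa*s

309.7


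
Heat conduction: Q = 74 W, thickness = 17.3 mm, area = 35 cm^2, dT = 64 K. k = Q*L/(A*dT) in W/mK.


k = 74*17.3/1000/(35/10000*64) = 5.72 W/mK

5.72


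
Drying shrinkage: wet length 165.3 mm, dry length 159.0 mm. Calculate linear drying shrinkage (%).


DS = (165.3 - 159.0) / 165.3 * 100 = 3.81%

3.81


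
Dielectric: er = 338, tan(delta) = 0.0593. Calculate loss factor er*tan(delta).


Loss = 338 * 0.0593 = 20.043

20.043


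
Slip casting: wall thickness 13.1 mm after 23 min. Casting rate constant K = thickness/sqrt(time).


K = 13.1 / sqrt(23) = 13.1 / 4.7958 = 2.732 mm/min^0.5

2.732


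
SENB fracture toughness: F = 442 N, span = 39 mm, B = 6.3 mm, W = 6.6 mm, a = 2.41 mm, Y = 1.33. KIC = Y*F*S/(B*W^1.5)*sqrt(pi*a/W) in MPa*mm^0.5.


KIC = 1.33*442*39/(6.3*6.6^1.5)*sqrt(pi*2.41/6.6) = 229.88

229.88


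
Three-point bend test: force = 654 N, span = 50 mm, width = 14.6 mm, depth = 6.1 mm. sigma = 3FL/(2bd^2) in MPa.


sigma = 3*654*50/(2*14.6*6.1^2) = 90.3 MPa

90.3


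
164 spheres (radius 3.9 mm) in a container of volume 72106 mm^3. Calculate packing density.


V_sphere = 4/3*pi*3.9^3 = 248.4748 mm^3
Total V = 164*248.4748 = 40749.8672 mm^3
PD = 40749.8672 / 72106 = 0.565

0.565


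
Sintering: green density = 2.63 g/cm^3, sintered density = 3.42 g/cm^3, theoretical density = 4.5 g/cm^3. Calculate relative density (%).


Relative = 3.42 / 4.5 * 100 = 76.0%

76.0


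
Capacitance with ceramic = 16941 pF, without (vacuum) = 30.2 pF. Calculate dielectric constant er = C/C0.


er = 16941 / 30.2 = 560.96

560.96


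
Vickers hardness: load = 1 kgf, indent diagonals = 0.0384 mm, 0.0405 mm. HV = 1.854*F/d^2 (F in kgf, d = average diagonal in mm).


d_avg = (0.0384+0.0405)/2 = 0.03945 mm
HV = 1.854*1/0.03945^2 = 1191

1191


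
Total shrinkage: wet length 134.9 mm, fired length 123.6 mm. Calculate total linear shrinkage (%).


TS = (134.9 - 123.6) / 134.9 * 100 = 8.38%

8.38


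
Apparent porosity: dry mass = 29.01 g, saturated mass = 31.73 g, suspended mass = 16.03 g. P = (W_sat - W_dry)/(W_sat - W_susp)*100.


P = (31.73 - 29.01) / (31.73 - 16.03) * 100 = 2.72 / 15.7 * 100 = 17.3%

17.3


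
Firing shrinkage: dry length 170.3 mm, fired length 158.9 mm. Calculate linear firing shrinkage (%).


FS = (170.3 - 158.9) / 170.3 * 100 = 6.69%

6.69


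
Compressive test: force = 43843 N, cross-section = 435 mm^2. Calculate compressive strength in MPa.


CS = 43843 / 435 = 100.8 MPa

100.8


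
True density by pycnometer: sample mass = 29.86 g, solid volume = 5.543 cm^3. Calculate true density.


TD = 29.86 / 5.543 = 5.387 g/cm^3

5.387


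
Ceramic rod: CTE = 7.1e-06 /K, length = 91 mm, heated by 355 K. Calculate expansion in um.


dL = 7.1e-06 * 91 * 355 * 1000 = 229.366 um

229.366


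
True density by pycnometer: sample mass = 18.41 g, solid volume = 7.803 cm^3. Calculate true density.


TD = 18.41 / 7.803 = 2.359 g/cm^3

2.359
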